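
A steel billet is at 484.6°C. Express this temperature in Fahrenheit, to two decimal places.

In Fahrenheit: 484.6000 × 1.8 + 32 = 904.28°F.

904.28°F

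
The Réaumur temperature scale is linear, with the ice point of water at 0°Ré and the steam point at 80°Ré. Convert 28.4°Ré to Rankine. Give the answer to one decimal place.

Linear interpolation between the fixed points: C = (28.4 - 0) × 100 / (80 - 0) = 35.5000°C.
Then 35.5000 × 1.8 + 491.67 = 555.6°R.

555.6°R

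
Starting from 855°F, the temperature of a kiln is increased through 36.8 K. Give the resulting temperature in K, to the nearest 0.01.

767.17 K

Initial temperature in Celsius: (855 - 32) × 5/9 = 457.2222°C.
The 36.8 K change is an interval; Kelvin and Celsius degrees are the same size, so ΔC = +36.8°C.
Final Celsius temperature: 457.2222 + 36.8000 = 494.0222°C.
In kelvin: 494.0222 + 273.15 = 767.17 K.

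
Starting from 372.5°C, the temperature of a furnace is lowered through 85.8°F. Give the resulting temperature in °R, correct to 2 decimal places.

The 85.8°F change is an interval, so only the factor 5/9 applies: -85.8 × 5/9 = -47.6667°C.
Final Celsius temperature: 372.5000 - 47.6667 = 324.8333°C.
In Rankine: 324.8333 × 1.8 + 491.67 = 1076.37°R.

1076.37°R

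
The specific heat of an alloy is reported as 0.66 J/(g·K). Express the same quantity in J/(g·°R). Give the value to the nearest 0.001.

The quantity depends on a temperature interval, so only the ratio of degree sizes applies; the offset between the scales is irrelevant.
A change of 1°R is a change of 5/9 K, so per °R the value is 0.66 × 5/9 = 0.367.

0.367 J/(g·°R)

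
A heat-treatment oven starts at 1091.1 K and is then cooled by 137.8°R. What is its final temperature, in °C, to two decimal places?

741.39°C

Initial temperature in Celsius: 1091.1 - 273.15 = 817.9500°C.
The 137.8°R change is an interval, so only the factor 5/9 applies: -137.8 × 5/9 = -76.5556°C.
Final Celsius temperature: 817.9500 - 76.5556 = 741.3944°C.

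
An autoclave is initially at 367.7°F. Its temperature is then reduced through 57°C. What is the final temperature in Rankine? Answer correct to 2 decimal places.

Initial temperature in Celsius: (367.7 - 32) × 5/9 = 186.5000°C.
Final Celsius temperature: 186.5000 - 57.0000 = 129.5000°C.
In Rankine: 129.5000 × 1.8 + 491.67 = 724.77°R.

724.77°R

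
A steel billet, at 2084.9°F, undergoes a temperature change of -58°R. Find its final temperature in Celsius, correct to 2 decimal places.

1108.28°C

Initial temperature in Celsius: (2084.9 - 32) × 5/9 = 1140.5000°C.
The 58°R change is an interval, so only the factor 5/9 applies: -58 × 5/9 = -32.2222°C.
Final Celsius temperature: 1140.5000 - 32.2222 = 1108.2778°C.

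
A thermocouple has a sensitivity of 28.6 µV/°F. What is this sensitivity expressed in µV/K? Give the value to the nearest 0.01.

51.48 µV/K

The quantity depends on a temperature interval, so only the ratio of degree sizes applies; the offset between the scales is irrelevant.
A change of 1 K is a change of 1.8°F, so per K the value is 28.6 × 1.8 = 51.48.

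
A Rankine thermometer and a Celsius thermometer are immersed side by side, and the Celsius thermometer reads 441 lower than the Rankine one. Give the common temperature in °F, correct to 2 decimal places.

-82.01°F

Let x be the Rankine reading; then the Celsius reading is 5/9·x - 273.15.
(5/9·x - 273.15) - x = -441  ⇒  (-4/9)·x = -167.85  ⇒  x = 377.6625°R.
In Celsius: (377.6625 - 491.67) × 5/9 = -63.3375°C.
In Fahrenheit: -63.3375 × 1.8 + 32 = -82.01°F.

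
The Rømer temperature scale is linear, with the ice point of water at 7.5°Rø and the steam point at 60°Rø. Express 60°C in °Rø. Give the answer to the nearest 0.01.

39.00°Rø

Linearly onto the Rømer scale: 7.5 + (60.0000 / 100) × (60 - 7.5) = 39.00°Rø.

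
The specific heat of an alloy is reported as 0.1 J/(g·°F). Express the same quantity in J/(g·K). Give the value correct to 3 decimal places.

0.180 J/(g·K)

Since only a temperature interval is involved, the additive offset between the scales drops out.
A change of 1 K is a change of 1.8°F, so per K the value is 0.1 × 1.8 = 0.180.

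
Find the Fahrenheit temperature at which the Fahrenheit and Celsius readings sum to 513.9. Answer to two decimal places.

Let F be the Fahrenheit reading. The Celsius reading is C = 5/9·F - 17.7778.
Require F + C = 513.9: (14/9)·F - 17.7778 = 513.9.
F = (513.9 + 17.7778) / (14/9) = 341.79.

341.79°F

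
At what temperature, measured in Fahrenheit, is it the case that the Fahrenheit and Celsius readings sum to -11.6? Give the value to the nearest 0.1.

4.0°F

Let F be the Fahrenheit reading. The Celsius reading is C = 5/9·F - 17.7778.
Require F + C = -11.6: (14/9)·F - 17.7778 = -11.6.
F = (-11.6 + 17.7778) / (14/9) = 4.0.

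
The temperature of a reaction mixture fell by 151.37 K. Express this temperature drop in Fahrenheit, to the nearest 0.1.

An interval of 1 K corresponds to 1.8°F.
151.37 × 1.8 = 272.5.

272.5°F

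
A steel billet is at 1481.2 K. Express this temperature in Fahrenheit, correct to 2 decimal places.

2206.49°F

In Celsius: 1481.2 - 273.15 = 1208.0500°C.
In Fahrenheit: 1208.0500 × 1.8 + 32 = 2206.49°F.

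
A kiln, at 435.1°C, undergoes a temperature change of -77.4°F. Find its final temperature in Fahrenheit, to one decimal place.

737.8°F

The 77.4°F change is an interval, so only the factor 5/9 applies: -77.4 × 5/9 = -43.0000°C.
Final Celsius temperature: 435.1000 - 43.0000 = 392.1000°C.
In Fahrenheit: 392.1000 × 1.8 + 32 = 737.8°F.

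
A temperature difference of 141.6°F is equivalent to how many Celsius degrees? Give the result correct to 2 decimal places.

Only the scale ratio 5/9 matters for a change in temperature.
141.6 × 5/9 = 78.67.

78.67°C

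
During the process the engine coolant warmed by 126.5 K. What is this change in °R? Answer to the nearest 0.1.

Only the scale ratio 1.8 matters for a change in temperature.
126.5 × 1.8 = 227.7.

227.7°R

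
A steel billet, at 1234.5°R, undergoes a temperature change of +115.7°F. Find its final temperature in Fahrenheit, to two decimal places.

Initial temperature in Celsius: (1234.5 - 491.67) × 5/9 = 412.6833°C.
The 115.7°F change is an interval, so only the factor 5/9 applies: +115.7 × 5/9 = +64.2778°C.
Final Celsius temperature: 412.6833 + 64.2778 = 476.9611°C.
In Fahrenheit: 476.9611 × 1.8 + 32 = 890.53°F.

890.53°F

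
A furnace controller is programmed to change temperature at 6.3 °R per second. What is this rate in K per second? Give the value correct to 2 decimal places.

3.50 K/second

Since only a temperature interval is involved, the additive offset between the scales drops out.
A change of 1°R is a change of 5/9 K, so 6.3 × 5/9 = 3.50.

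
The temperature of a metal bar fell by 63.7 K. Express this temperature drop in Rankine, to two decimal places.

114.66°R

Only the scale ratio 1.8 matters for a change in temperature.
63.7 × 1.8 = 114.66.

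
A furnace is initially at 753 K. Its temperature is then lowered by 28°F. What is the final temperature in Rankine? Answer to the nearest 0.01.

Initial temperature in Celsius: 753 - 273.15 = 479.8500°C.
The 28°F change is an interval, so only the factor 5/9 applies: -28 × 5/9 = -15.5556°C.
Final Celsius temperature: 479.8500 - 15.5556 = 464.2944°C.
In Rankine: 464.2944 × 1.8 + 491.67 = 1327.40°R.

1327.40°R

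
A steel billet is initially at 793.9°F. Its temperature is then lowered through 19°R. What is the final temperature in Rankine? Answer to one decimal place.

1234.6°R

Initial temperature in Celsius: (793.9 - 32) × 5/9 = 423.2778°C.
The 19°R change is an interval, so only the factor 5/9 applies: -19 × 5/9 = -10.5556°C.
Final Celsius temperature: 423.2778 - 10.5556 = 412.7222°C.
In Rankine: 412.7222 × 1.8 + 491.67 = 1234.6°R.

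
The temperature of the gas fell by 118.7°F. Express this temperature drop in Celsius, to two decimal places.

65.94°C

An interval of 1°F corresponds to 5/9°C.
118.7 × 5/9 = 65.94.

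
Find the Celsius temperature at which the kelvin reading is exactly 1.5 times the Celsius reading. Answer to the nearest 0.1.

546.3°C

Let C be the Celsius reading. The kelvin reading is K = 1·C + 273.15.
Require K = 1.5·C: 1·C + 273.15 = 1.5·C.
(-0.5)·C = -273.15  ⇒  C = 546.3.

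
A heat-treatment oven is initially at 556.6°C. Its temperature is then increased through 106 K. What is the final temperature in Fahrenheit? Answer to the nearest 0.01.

1224.68°F

The 106 K change is an interval; Kelvin and Celsius degrees are the same size, so ΔC = +106°C.
Final Celsius temperature: 556.6000 + 106.0000 = 662.6000°C.
In Fahrenheit: 662.6000 × 1.8 + 32 = 1224.68°F.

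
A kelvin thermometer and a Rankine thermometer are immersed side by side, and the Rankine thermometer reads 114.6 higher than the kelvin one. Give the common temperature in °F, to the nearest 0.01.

-201.82°F

Let x be the kelvin reading; then the Rankine reading is 1.8·x.
(1.8·x) - x = 114.6  ⇒  (0.8)·x = 114.6  ⇒  x = 143.2500 K.
In Celsius: 143.25 - 273.15 = -129.9000°C.
In Fahrenheit: -129.9000 × 1.8 + 32 = -201.82°F.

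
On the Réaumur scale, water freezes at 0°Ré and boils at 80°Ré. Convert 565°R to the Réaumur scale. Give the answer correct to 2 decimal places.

32.59°Ré

First in Celsius: (565 - 491.67) × 5/9 = 40.7389°C.
Linearly onto the Réaumur scale: 0 + (40.7389 / 100) × (80 - 0) = 32.59°Ré.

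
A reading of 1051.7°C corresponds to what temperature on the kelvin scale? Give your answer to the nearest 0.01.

In kelvin: 1051.7000 + 273.15 = 1324.85 K.

1324.85 K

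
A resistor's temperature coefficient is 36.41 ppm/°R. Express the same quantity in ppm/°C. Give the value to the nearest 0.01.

65.54 ppm/°C

Since only a temperature interval is involved, the additive offset between the scales drops out.
A change of 1°C is a change of 1.8°R, so per °C the value is 36.41 × 1.8 = 65.54.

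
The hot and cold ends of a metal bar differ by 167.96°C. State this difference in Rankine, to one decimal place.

An interval of 1°C corresponds to 1.8°R.
167.96 × 1.8 = 302.3.

302.3°R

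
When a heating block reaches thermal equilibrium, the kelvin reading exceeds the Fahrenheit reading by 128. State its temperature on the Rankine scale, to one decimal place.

Let x be the Fahrenheit reading; then the kelvin reading is 5/9·x + 255.372.
(5/9·x + 255.372) - x = 128  ⇒  (-4/9)·x = -127.372  ⇒  x = 286.5875°F.
In Celsius: (286.5875 - 32) × 5/9 = 141.4375°C.
In Rankine: 141.4375 × 1.8 + 491.67 = 746.3°R.

746.3°R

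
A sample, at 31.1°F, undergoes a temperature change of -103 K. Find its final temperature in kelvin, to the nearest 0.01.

169.65 K

Initial temperature in Celsius: (31.1 - 32) × 5/9 = -0.5000°C.
The 103 K change is an interval; Kelvin and Celsius degrees are the same size, so ΔC = -103°C.
Final Celsius temperature: -0.5000 - 103.0000 = -103.5000°C.
In kelvin: -103.5000 + 273.15 = 169.65 K.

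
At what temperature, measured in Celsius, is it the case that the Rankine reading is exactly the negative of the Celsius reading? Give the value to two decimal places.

Let C be the Celsius reading. The Rankine reading is R = 1.8·C + 491.67.
Require R = -1·C: 1.8·C + 491.67 = -1·C.
(2.8)·C = -491.67  ⇒  C = -175.60.

-175.60°C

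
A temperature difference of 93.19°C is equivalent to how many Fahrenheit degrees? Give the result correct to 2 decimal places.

167.74°F

For a temperature interval the offset drops out; only the factor 1.8 applies.
93.19 × 1.8 = 167.74.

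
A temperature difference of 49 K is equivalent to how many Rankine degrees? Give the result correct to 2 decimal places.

Only the scale ratio 1.8 matters for a change in temperature.
49 × 1.8 = 88.20.

88.20°R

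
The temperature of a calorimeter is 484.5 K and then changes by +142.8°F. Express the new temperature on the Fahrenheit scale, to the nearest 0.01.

555.23°F

Initial temperature in Celsius: 484.5 - 273.15 = 211.3500°C.
The 142.8°F change is an interval, so only the factor 5/9 applies: +142.8 × 5/9 = +79.3333°C.
Final Celsius temperature: 211.3500 + 79.3333 = 290.6833°C.
In Fahrenheit: 290.6833 × 1.8 + 32 = 555.23°F.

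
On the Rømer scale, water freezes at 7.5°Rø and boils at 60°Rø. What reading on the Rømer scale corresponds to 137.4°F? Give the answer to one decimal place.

First in Celsius: (137.4 - 32) × 5/9 = 58.5556°C.
Linearly onto the Rømer scale: 7.5 + (58.5556 / 100) × (60 - 7.5) = 38.2°Rø.

38.2°Rø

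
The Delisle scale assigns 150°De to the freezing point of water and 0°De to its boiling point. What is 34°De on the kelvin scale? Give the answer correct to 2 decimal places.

Linear interpolation between the fixed points: C = (34 - 150) × 100 / (0 - 150) = 77.3333°C.
Then 77.3333 + 273.15 = 350.48 K.

350.48 K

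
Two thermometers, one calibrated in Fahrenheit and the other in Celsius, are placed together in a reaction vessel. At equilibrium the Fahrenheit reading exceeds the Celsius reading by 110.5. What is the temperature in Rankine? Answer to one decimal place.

Let x be the Fahrenheit reading; then the Celsius reading is 5/9·x - 17.7778.
(5/9·x - 17.7778) - x = -110.5  ⇒  (-4/9)·x = -92.7222  ⇒  x = 208.6250°F.
In Celsius: (208.625 - 32) × 5/9 = 98.1250°C.
In Rankine: 98.1250 × 1.8 + 491.67 = 668.3°R.

668.3°R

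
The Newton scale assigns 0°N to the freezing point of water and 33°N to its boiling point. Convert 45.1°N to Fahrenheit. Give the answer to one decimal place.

Linear interpolation between the fixed points: C = (45.1 - 0) × 100 / (33 - 0) = 136.6667°C.
Then 136.6667 × 1.8 + 32 = 278.0°F.

278.0°F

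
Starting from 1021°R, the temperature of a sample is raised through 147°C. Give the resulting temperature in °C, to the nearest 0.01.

441.07°C

Initial temperature in Celsius: (1021 - 491.67) × 5/9 = 294.0722°C.
Final Celsius temperature: 294.0722 + 147.0000 = 441.0722°C.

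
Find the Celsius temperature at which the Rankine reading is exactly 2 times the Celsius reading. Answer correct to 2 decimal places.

2458.35°C

Let C be the Celsius reading. The Rankine reading is R = 1.8·C + 491.67.
Require R = 2·C: 1.8·C + 491.67 = 2·C.
(-0.2)·C = -491.67  ⇒  C = 2458.35.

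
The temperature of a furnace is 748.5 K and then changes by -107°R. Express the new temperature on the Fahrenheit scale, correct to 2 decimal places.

780.63°F

Initial temperature in Celsius: 748.5 - 273.15 = 475.3500°C.
The 107°R change is an interval, so only the factor 5/9 applies: -107 × 5/9 = -59.4444°C.
Final Celsius temperature: 475.3500 - 59.4444 = 415.9056°C.
In Fahrenheit: 415.9056 × 1.8 + 32 = 780.63°F.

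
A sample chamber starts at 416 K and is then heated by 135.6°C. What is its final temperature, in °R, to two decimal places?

Initial temperature in Celsius: 416 - 273.15 = 142.8500°C.
Final Celsius temperature: 142.8500 + 135.6000 = 278.4500°C.
In Rankine: 278.4500 × 1.8 + 491.67 = 992.88°R.

992.88°R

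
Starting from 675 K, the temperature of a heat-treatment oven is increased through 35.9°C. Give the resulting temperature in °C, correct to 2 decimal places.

Initial temperature in Celsius: 675 - 273.15 = 401.8500°C.
Final Celsius temperature: 401.8500 + 35.9000 = 437.7500°C.

437.75°C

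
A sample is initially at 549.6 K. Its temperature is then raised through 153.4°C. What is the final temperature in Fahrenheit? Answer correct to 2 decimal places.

805.73°F

Initial temperature in Celsius: 549.6 - 273.15 = 276.4500°C.
Final Celsius temperature: 276.4500 + 153.4000 = 429.8500°C.
In Fahrenheit: 429.8500 × 1.8 + 32 = 805.73°F.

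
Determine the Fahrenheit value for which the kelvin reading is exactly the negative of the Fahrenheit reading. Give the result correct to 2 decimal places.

Let F be the Fahrenheit reading. The kelvin reading is K = 5/9·F + 255.372.
Require K = -1·F: 5/9·F + 255.372 = -1·F.
(14/9)·F = -255.372  ⇒  F = -164.17.

-164.17°F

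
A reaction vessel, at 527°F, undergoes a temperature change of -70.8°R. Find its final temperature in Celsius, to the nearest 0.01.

235.67°C

Initial temperature in Celsius: (527 - 32) × 5/9 = 275.0000°C.
The 70.8°R change is an interval, so only the factor 5/9 applies: -70.8 × 5/9 = -39.3333°C.
Final Celsius temperature: 275.0000 - 39.3333 = 235.6667°C.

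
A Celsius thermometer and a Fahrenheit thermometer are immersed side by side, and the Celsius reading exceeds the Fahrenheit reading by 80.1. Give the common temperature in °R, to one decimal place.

Let x be the Celsius reading; then the Fahrenheit reading is 1.8·x + 32.
(1.8·x + 32) - x = -80.1  ⇒  (0.8)·x = -112.1  ⇒  x = -140.1250°C.
In Rankine: -140.1250 × 1.8 + 491.67 = 239.4°R.

239.4°R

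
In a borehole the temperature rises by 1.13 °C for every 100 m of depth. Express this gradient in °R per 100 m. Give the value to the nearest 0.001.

2.034 °R/100 m

Since only a temperature interval is involved, the additive offset between the scales drops out.
A change of 1°C is a change of 1.8°R, so 1.13 × 1.8 = 2.034.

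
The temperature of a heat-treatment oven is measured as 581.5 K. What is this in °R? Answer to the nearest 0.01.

1046.70°R

In Celsius: 581.5 - 273.15 = 308.3500°C.
In Rankine: 308.3500 × 1.8 + 491.67 = 1046.70°R.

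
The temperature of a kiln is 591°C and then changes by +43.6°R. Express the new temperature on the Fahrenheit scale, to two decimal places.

The 43.6°R change is an interval, so only the factor 5/9 applies: +43.6 × 5/9 = +24.2222°C.
Final Celsius temperature: 591.0000 + 24.2222 = 615.2222°C.
In Fahrenheit: 615.2222 × 1.8 + 32 = 1139.40°F.

1139.40°F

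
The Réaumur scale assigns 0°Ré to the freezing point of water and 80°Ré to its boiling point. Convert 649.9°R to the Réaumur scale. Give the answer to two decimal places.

First in Celsius: (649.9 - 491.67) × 5/9 = 87.9056°C.
Linearly onto the Réaumur scale: 0 + (87.9056 / 100) × (80 - 0) = 70.32°Ré.

70.32°Ré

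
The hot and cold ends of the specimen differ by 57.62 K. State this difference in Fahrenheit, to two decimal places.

103.72°F

An interval of 1 K corresponds to 1.8°F.
57.62 × 1.8 = 103.72.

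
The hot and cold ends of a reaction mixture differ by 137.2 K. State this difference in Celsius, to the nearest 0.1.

Kelvin and Celsius degrees are the same size, so the interval is unchanged: 137.2.

137.2°C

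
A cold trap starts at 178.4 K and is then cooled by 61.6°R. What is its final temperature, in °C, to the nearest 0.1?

Initial temperature in Celsius: 178.4 - 273.15 = -94.7500°C.
The 61.6°R change is an interval, so only the factor 5/9 applies: -61.6 × 5/9 = -34.2222°C.
Final Celsius temperature: -94.7500 - 34.2222 = -128.9722°C.

-129.0°C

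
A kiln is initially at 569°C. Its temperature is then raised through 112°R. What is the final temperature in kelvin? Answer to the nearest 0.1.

The 112°R change is an interval, so only the factor 5/9 applies: +112 × 5/9 = +62.2222°C.
Final Celsius temperature: 569.0000 + 62.2222 = 631.2222°C.
In kelvin: 631.2222 + 273.15 = 904.4 K.

904.4 K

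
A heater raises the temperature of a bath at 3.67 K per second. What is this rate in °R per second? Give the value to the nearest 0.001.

The quantity depends on a temperature interval, so only the ratio of degree sizes applies; the offset between the scales is irrelevant.
A change of 1 K is a change of 1.8°R, so 3.67 × 1.8 = 6.606.

6.606 °R/second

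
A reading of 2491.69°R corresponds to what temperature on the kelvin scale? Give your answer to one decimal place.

In Celsius: (2491.69 - 491.67) × 5/9 = 1111.1222°C.
In kelvin: 1111.1222 + 273.15 = 1384.3 K.

1384.3 K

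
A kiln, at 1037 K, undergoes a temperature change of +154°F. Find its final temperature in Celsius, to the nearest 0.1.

Initial temperature in Celsius: 1037 - 273.15 = 763.8500°C.
The 154°F change is an interval, so only the factor 5/9 applies: +154 × 5/9 = +85.5556°C.
Final Celsius temperature: 763.8500 + 85.5556 = 849.4056°C.

849.4°C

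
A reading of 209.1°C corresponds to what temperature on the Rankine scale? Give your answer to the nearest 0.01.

868.05°R

In Rankine: 209.1000 × 1.8 + 491.67 = 868.05°R.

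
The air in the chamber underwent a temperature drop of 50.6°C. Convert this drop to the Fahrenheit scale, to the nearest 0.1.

91.1°F

For a temperature interval the offset drops out; only the factor 1.8 applies.
50.6 × 1.8 = 91.1.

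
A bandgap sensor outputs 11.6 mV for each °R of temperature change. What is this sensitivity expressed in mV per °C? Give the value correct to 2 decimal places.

20.88 mV per °C

Since only a temperature interval is involved, the additive offset between the scales drops out.
A change of 1°C is a change of 1.8°R, so per °C the value is 11.6 × 1.8 = 20.88.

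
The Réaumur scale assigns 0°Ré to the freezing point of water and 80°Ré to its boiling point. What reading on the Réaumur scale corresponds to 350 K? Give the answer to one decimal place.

61.5°Ré

First in Celsius: 350 - 273.15 = 76.8500°C.
Linearly onto the Réaumur scale: 0 + (76.8500 / 100) × (80 - 0) = 61.5°Ré.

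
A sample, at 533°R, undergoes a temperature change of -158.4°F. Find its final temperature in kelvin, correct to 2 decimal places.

208.11 K

Initial temperature in Celsius: (533 - 491.67) × 5/9 = 22.9611°C.
The 158.4°F change is an interval, so only the factor 5/9 applies: -158.4 × 5/9 = -88.0000°C.
Final Celsius temperature: 22.9611 - 88.0000 = -65.0389°C.
In kelvin: -65.0389 + 273.15 = 208.11 K.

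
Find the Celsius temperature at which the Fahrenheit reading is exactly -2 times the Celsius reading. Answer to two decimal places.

-8.42°C

Let C be the Celsius reading. The Fahrenheit reading is F = 1.8·C + 32.
Require F = -2·C: 1.8·C + 32 = -2·C.
(3.8)·C = -32  ⇒  C = -8.42.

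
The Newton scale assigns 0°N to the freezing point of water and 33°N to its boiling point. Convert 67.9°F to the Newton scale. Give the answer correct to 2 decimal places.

6.58°N

First in Celsius: (67.9 - 32) × 5/9 = 19.9444°C.
Linearly onto the Newton scale: 0 + (19.9444 / 100) × (33 - 0) = 6.58°N.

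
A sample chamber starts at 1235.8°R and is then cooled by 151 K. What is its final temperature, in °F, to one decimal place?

Initial temperature in Celsius: (1235.8 - 491.67) × 5/9 = 413.4056°C.
The 151 K change is an interval; Kelvin and Celsius degrees are the same size, so ΔC = -151°C.
Final Celsius temperature: 413.4056 - 151.0000 = 262.4056°C.
In Fahrenheit: 262.4056 × 1.8 + 32 = 504.3°F.

504.3°F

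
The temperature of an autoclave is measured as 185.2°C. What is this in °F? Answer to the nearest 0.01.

365.36°F

In Fahrenheit: 185.2000 × 1.8 + 32 = 365.36°F.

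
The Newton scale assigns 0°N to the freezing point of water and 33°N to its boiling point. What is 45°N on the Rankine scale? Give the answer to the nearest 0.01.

737.12°R

Linear interpolation between the fixed points: C = (45 - 0) × 100 / (33 - 0) = 136.3636°C.
Then 136.3636 × 1.8 + 491.67 = 737.12°R.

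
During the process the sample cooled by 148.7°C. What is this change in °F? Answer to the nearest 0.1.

For a temperature interval the offset drops out; only the factor 1.8 applies.
148.7 × 1.8 = 267.7.

267.7°F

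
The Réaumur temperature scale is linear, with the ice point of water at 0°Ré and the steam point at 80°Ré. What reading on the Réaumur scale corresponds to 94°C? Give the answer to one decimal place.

Linearly onto the Réaumur scale: 0 + (94.0000 / 100) × (80 - 0) = 75.2°Ré.

75.2°Ré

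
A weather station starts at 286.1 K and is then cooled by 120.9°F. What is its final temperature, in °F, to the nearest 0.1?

-65.6°F

Initial temperature in Celsius: 286.1 - 273.15 = 12.9500°C.
The 120.9°F change is an interval, so only the factor 5/9 applies: -120.9 × 5/9 = -67.1667°C.
Final Celsius temperature: 12.9500 - 67.1667 = -54.2167°C.
In Fahrenheit: -54.2167 × 1.8 + 32 = -65.6°F.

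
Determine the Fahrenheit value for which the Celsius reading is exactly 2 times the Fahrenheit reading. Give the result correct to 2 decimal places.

-12.31°F

Let F be the Fahrenheit reading. The Celsius reading is C = 5/9·F - 17.7778.
Require C = 2·F: 5/9·F - 17.7778 = 2·F.
(-13/9)·F = 17.7778  ⇒  F = -12.31.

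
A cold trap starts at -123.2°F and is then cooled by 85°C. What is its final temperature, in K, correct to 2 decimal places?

101.93 K

Initial temperature in Celsius: (-123.2 - 32) × 5/9 = -86.2222°C.
Final Celsius temperature: -86.2222 - 85.0000 = -171.2222°C.
In kelvin: -171.2222 + 273.15 = 101.93 K.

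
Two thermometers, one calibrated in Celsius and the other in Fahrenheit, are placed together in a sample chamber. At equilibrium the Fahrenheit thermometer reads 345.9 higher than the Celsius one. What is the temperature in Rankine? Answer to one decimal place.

1197.9°R

Let x be the Celsius reading; then the Fahrenheit reading is 1.8·x + 32.
(1.8·x + 32) - x = 345.9  ⇒  (0.8)·x = 313.9  ⇒  x = 392.3750°C.
In Rankine: 392.3750 × 1.8 + 491.67 = 1197.9°R.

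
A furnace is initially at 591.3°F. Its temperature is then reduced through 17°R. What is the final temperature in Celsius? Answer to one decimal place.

Initial temperature in Celsius: (591.3 - 32) × 5/9 = 310.7222°C.
The 17°R change is an interval, so only the factor 5/9 applies: -17 × 5/9 = -9.4444°C.
Final Celsius temperature: 310.7222 - 9.4444 = 301.2778°C.

301.3°C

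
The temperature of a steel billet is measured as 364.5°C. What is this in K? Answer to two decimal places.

637.65 K

In kelvin: 364.5000 + 273.15 = 637.65 K.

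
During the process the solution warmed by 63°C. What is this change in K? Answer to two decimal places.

Celsius and kelvin degrees are the same size, so the interval is unchanged: 63.00.

63.00 K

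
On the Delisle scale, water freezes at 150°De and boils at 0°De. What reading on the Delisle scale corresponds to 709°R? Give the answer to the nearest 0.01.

-31.11°De

First in Celsius: (709 - 491.67) × 5/9 = 120.7389°C.
Linearly onto the Delisle scale: 150 + (120.7389 / 100) × (0 - 150) = -31.11°De.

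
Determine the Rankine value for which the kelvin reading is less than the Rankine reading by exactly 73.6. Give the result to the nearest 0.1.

Let R be the Rankine reading. The kelvin reading is K = 5/9·R.
Require K - R = -73.6: (-4/9)·R = -73.6.
R = (-73.6) / (-4/9) = 165.6.

165.6°R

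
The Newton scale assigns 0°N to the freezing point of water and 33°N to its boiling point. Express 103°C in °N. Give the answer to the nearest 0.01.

Linearly onto the Newton scale: 0 + (103.0000 / 100) × (33 - 0) = 33.99°N.

33.99°N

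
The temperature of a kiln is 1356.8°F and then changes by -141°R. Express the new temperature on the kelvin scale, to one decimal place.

Initial temperature in Celsius: (1356.8 - 32) × 5/9 = 736.0000°C.
The 141°R change is an interval, so only the factor 5/9 applies: -141 × 5/9 = -78.3333°C.
Final Celsius temperature: 736.0000 - 78.3333 = 657.6667°C.
In kelvin: 657.6667 + 273.15 = 930.8 K.

930.8 K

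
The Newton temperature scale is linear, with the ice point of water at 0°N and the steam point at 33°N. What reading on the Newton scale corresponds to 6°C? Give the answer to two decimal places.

1.98°N

Linearly onto the Newton scale: 0 + (6.0000 / 100) × (33 - 0) = 1.98°N.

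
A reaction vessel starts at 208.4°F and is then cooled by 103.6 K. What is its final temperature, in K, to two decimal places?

267.55 K

Initial temperature in Celsius: (208.4 - 32) × 5/9 = 98.0000°C.
The 103.6 K change is an interval; Kelvin and Celsius degrees are the same size, so ΔC = -103.6°C.
Final Celsius temperature: 98.0000 - 103.6000 = -5.6000°C.
In kelvin: -5.6000 + 273.15 = 267.55 K.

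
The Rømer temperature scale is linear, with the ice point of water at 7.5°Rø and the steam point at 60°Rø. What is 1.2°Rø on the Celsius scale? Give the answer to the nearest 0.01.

Linear interpolation between the fixed points: C = (1.2 - 7.5) × 100 / (60 - 7.5) = -12.0000°C.

-12.00°C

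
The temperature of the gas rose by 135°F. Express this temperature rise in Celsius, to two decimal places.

75.00°C

Only the scale ratio 5/9 matters for a change in temperature.
135 × 5/9 = 75.00.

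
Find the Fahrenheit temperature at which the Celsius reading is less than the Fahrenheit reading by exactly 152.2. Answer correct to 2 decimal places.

302.45°F

Let F be the Fahrenheit reading. The Celsius reading is C = 5/9·F - 17.7778.
Require C - F = -152.2: (-4/9)·F - 17.7778 = -152.2.
F = (-152.2 + 17.7778) / (-4/9) = 302.45.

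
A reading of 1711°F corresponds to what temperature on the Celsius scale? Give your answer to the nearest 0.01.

In Celsius: (1711 - 32) × 5/9 = 932.7778°C.

932.78°C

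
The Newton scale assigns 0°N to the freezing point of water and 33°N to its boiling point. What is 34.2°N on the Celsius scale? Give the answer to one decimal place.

Linear interpolation between the fixed points: C = (34.2 - 0) × 100 / (33 - 0) = 103.6364°C.

103.6°C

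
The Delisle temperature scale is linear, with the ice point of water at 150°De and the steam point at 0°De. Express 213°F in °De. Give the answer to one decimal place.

-0.8°De

First in Celsius: (213 - 32) × 5/9 = 100.5556°C.
Linearly onto the Delisle scale: 150 + (100.5556 / 100) × (0 - 150) = -0.8°De.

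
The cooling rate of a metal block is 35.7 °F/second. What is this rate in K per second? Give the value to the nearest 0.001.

19.833 K/second

Since only a temperature interval is involved, the additive offset between the scales drops out.
A change of 1°F is a change of 5/9 K, so 35.7 × 5/9 = 19.833.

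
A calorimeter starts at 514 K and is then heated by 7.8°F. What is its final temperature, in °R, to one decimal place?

Initial temperature in Celsius: 514 - 273.15 = 240.8500°C.
The 7.8°F change is an interval, so only the factor 5/9 applies: +7.8 × 5/9 = +4.3333°C.
Final Celsius temperature: 240.8500 + 4.3333 = 245.1833°C.
In Rankine: 245.1833 × 1.8 + 491.67 = 933.0°R.

933.0°R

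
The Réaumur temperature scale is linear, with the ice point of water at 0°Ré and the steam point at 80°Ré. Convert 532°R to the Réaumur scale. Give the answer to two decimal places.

First in Celsius: (532 - 491.67) × 5/9 = 22.4056°C.
Linearly onto the Réaumur scale: 0 + (22.4056 / 100) × (80 - 0) = 17.92°Ré.

17.92°Ré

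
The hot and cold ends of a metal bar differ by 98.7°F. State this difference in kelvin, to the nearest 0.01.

54.83 K

An interval of 1°F corresponds to 5/9 K.
98.7 × 5/9 = 54.83.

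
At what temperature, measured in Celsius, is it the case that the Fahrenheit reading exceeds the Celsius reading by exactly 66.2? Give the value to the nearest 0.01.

42.75°C

Let C be the Celsius reading. The Fahrenheit reading is F = 1.8·C + 32.
Require F - C = 66.2: (0.8)·C + 32 = 66.2.
C = (66.2 - 32) / (0.8) = 42.75.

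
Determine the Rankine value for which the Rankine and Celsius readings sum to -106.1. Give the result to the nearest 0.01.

107.39°R

Let R be the Rankine reading. The Celsius reading is C = 5/9·R - 273.15.
Require R + C = -106.1: (14/9)·R - 273.15 = -106.1.
R = (-106.1 + 273.15) / (14/9) = 107.39.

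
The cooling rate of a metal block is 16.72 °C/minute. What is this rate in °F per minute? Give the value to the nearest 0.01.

Since only a temperature interval is involved, the additive offset between the scales drops out.
A change of 1°C is a change of 1.8°F, so 16.72 × 1.8 = 30.10.

30.10 °F/minute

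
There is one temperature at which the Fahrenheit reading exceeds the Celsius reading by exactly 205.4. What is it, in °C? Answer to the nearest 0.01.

216.75°C

Let C be the Celsius reading. The Fahrenheit reading is F = 1.8·C + 32.
Require F - C = 205.4: (0.8)·C + 32 = 205.4.
C = (205.4 - 32) / (0.8) = 216.75.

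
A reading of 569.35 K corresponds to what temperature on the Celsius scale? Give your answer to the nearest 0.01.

296.20°C

In Celsius: 569.35 - 273.15 = 296.2000°C.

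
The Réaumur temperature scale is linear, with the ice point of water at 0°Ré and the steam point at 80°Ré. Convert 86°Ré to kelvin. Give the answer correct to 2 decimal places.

380.65 K

Linear interpolation between the fixed points: C = (86 - 0) × 100 / (80 - 0) = 107.5000°C.
Then 107.5000 + 273.15 = 380.65 K.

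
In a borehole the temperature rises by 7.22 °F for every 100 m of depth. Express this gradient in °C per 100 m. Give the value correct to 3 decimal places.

4.011 °C/100 m

Since only a temperature interval is involved, the additive offset between the scales drops out.
A change of 1°F is a change of 5/9°C, so 7.22 × 5/9 = 4.011.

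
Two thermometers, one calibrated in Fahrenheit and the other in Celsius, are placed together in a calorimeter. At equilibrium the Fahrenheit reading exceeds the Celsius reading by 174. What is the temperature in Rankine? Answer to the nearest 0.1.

Let x be the Fahrenheit reading; then the Celsius reading is 5/9·x - 17.7778.
(5/9·x - 17.7778) - x = -174  ⇒  (-4/9)·x = -156.222  ⇒  x = 351.5000°F.
In Celsius: (351.5 - 32) × 5/9 = 177.5000°C.
In Rankine: 177.5000 × 1.8 + 491.67 = 811.2°R.

811.2°R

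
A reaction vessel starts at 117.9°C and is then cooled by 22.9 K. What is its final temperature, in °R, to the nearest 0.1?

662.7°R

The 22.9 K change is an interval; Kelvin and Celsius degrees are the same size, so ΔC = -22.9°C.
Final Celsius temperature: 117.9000 - 22.9000 = 95.0000°C.
In Rankine: 95.0000 × 1.8 + 491.67 = 662.7°R.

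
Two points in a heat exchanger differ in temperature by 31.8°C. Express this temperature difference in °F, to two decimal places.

57.24°F

Only the scale ratio 1.8 matters for a change in temperature.
31.8 × 1.8 = 57.24.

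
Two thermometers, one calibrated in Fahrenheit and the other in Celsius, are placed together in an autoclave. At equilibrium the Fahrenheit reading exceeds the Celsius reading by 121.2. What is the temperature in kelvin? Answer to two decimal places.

Let x be the Fahrenheit reading; then the Celsius reading is 5/9·x - 17.7778.
(5/9·x - 17.7778) - x = -121.2  ⇒  (-4/9)·x = -103.422  ⇒  x = 232.7000°F.
In Celsius: (232.7 - 32) × 5/9 = 111.5000°C.
In kelvin: 111.5000 + 273.15 = 384.65 K.

384.65 K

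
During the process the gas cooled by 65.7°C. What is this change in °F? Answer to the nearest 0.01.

118.26°F

An interval of 1°C corresponds to 1.8°F.
65.7 × 1.8 = 118.26.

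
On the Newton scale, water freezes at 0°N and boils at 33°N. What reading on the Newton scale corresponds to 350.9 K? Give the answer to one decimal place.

First in Celsius: 350.9 - 273.15 = 77.7500°C.
Linearly onto the Newton scale: 0 + (77.7500 / 100) × (33 - 0) = 25.7°N.

25.7°N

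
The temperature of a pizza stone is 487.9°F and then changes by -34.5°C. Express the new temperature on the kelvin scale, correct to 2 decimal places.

Initial temperature in Celsius: (487.9 - 32) × 5/9 = 253.2778°C.
Final Celsius temperature: 253.2778 - 34.5000 = 218.7778°C.
In kelvin: 218.7778 + 273.15 = 491.93 K.

491.93 K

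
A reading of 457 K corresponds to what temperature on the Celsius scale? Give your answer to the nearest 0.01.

183.85°C

In Celsius: 457 - 273.15 = 183.8500°C.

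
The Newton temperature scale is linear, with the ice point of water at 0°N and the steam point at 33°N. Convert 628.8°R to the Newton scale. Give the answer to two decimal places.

25.14°N

First in Celsius: (628.8 - 491.67) × 5/9 = 76.1833°C.
Linearly onto the Newton scale: 0 + (76.1833 / 100) × (33 - 0) = 25.14°N.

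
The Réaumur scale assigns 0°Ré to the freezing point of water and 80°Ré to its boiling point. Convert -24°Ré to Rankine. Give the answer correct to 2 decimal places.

Linear interpolation between the fixed points: C = (-24 - 0) × 100 / (80 - 0) = -30.0000°C.
Then -30.0000 × 1.8 + 491.67 = 437.67°R.

437.67°R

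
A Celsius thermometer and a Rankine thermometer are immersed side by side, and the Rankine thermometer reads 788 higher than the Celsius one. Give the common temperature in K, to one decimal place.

643.6 K

Let x be the Celsius reading; then the Rankine reading is 1.8·x + 491.67.
(1.8·x + 491.67) - x = 788  ⇒  (0.8)·x = 296.33  ⇒  x = 370.4125°C.
In kelvin: 370.4125 + 273.15 = 643.6 K.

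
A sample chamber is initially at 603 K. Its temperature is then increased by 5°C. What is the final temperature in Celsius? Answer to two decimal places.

334.85°C

Initial temperature in Celsius: 603 - 273.15 = 329.8500°C.
Final Celsius temperature: 329.8500 + 5.0000 = 334.8500°C.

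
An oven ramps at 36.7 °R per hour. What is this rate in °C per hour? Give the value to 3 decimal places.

Since only a temperature interval is involved, the additive offset between the scales drops out.
A change of 1°R is a change of 5/9°C, so 36.7 × 5/9 = 20.389.

20.389 °C/hour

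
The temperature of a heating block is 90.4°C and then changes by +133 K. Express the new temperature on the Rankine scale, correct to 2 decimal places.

The 133 K change is an interval; Kelvin and Celsius degrees are the same size, so ΔC = +133°C.
Final Celsius temperature: 90.4000 + 133.0000 = 223.4000°C.
In Rankine: 223.4000 × 1.8 + 491.67 = 893.79°R.

893.79°R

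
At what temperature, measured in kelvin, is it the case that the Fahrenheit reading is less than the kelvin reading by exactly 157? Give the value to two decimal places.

378.34 K

Let K be the kelvin reading. The Fahrenheit reading is F = 1.8·K - 459.67.
Require F - K = -157: (0.8)·K - 459.67 = -157.
K = (-157 + 459.67) / (0.8) = 378.34.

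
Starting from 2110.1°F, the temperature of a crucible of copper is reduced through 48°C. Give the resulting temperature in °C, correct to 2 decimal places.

1106.50°C

Initial temperature in Celsius: (2110.1 - 32) × 5/9 = 1154.5000°C.
Final Celsius temperature: 1154.5000 - 48.0000 = 1106.5000°C.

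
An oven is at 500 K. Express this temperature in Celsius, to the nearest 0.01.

In Celsius: 500 - 273.15 = 226.8500°C.

226.85°C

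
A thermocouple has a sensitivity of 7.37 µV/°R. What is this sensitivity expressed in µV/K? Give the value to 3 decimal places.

The quantity depends on a temperature interval, so only the ratio of degree sizes applies; the offset between the scales is irrelevant.
A change of 1 K is a change of 1.8°R, so per K the value is 7.37 × 1.8 = 13.266.

13.266 µV/K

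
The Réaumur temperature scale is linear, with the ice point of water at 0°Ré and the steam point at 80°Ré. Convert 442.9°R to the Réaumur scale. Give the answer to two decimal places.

-21.68°Ré

First in Celsius: (442.9 - 491.67) × 5/9 = -27.0944°C.
Linearly onto the Réaumur scale: 0 + (-27.0944 / 100) × (80 - 0) = -21.68°Ré.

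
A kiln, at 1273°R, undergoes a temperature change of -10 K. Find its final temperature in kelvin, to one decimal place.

Initial temperature in Celsius: (1273 - 491.67) × 5/9 = 434.0722°C.
The 10 K change is an interval; Kelvin and Celsius degrees are the same size, so ΔC = -10°C.
Final Celsius temperature: 434.0722 - 10.0000 = 424.0722°C.
In kelvin: 424.0722 + 273.15 = 697.2 K.

697.2 K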